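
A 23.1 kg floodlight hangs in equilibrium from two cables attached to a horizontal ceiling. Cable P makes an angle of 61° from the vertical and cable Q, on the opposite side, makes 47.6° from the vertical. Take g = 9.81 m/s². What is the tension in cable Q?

Angles from the horizontal: cable P is 90° − 61° = 29°, cable Q is 90° − 47.6° = 42.4°.
Weight W = 23.1 × 9.81 = 226.6 N acts straight down.
Horizontal: T_P cos 29° = T_Q cos 42.4°  →  T_P = 0.8443 T_Q.
Vertical: T_P sin 29° + T_Q sin 42.4° = 226.6.
Substituting the horizontal relation into the vertical equation gives 1.084 T_Q = 226.6, so T_Q = 209.1 N.

T_Q ≈ 209 N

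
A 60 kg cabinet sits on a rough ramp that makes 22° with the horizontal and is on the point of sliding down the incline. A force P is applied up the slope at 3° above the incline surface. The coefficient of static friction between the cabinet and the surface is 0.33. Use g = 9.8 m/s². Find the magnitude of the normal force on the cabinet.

N ≈ 543 N

On the verge of sliding down the incline, friction equals μN and acts up the slope.
Perpendicular: N + P sin 3° = W cos 22° = 545.2 N.
Along incline: P cos 3° + μN = W sin 22° with W sin 22° = 220.3 N.
Solving the pair for P and N: P = 41.12 N, N = 543 N (and f = μN = 179.2 N).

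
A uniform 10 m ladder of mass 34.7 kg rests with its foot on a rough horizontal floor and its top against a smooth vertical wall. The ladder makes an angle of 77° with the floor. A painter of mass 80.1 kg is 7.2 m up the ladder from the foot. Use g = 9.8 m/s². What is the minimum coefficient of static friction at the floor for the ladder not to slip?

ΣF_y = 0: N_floor = 34.7×9.8 + 80.1×9.8 = 1125 N.
Torques about the foot: N_wall · 10 sin 77° = 34.7×9.8×5 cos 77° + 80.1×9.8×7.2 cos 77° → N_wall = 169.74 N.
ΣF_x = 0: f_floor = N_wall = 169.74 N.
μ_min = f_floor / N_floor = 169.74 / 1125 = 0.1509.

μ_min ≈ 0.151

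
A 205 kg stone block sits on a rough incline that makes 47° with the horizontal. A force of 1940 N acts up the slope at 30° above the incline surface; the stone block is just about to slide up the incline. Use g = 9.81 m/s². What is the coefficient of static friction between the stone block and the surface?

On the verge of sliding up the incline, friction is at its maximum μN and acts down the slope.
Perpendicular to incline: N = W cos 47° − P sin 30° = 1372 − 970 = 401.5 N.
Along incline: P cos 30° − μN = W sin 47° → μ = −(W sin 47° − P cos 30°) / N = 0.5213.

μ ≈ 0.521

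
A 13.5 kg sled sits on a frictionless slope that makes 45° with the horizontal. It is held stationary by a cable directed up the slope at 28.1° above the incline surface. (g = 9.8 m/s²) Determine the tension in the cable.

T ≈ 106 N

Take axes along and perpendicular to the incline. Weight components: W sin 45° = 93.55 N down-slope, W cos 45° = 93.55 N into the surface.
Along incline: T cos 28.1° = W sin 45° → T = 106.1 N.
Perpendicular: N = W cos 45° − T sin 28.1° = 43.6 N.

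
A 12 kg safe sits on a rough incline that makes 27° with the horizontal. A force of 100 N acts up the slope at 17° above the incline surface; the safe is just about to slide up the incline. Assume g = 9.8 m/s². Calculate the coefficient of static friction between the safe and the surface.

μ ≈ 0.559

On the verge of sliding up the incline, friction is at its maximum μN and acts down the slope.
Perpendicular to incline: N = W cos 27° − P sin 17° = 104.8 − 29.24 = 75.55 N.
Along incline: P cos 17° − μN = W sin 27° → μ = −(W sin 27° − P cos 17°) / N = 0.5592.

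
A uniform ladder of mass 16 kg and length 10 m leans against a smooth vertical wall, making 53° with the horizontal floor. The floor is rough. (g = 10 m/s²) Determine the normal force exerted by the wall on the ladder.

N_wall ≈ 60.3 N

Torques about the foot: N_wall · 10 sin 53° = 16×10×5 cos 53° → N_wall = 60.284 N.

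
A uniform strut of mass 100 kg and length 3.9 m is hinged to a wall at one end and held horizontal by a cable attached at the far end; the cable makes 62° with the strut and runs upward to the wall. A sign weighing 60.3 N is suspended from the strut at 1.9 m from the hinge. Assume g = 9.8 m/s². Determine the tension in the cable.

T ≈ 588 N

Take torques about the hinge: T sin 62° · 3.9 = 100×9.8×1.95 + 60.3×1.9 = 2025.6 N·m.
So T = 2025.6 / (0.8829 × 3.9) = 588.23 N.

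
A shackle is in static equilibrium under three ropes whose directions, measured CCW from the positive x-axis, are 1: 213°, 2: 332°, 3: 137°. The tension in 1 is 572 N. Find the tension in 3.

T_3 ≈ 1930 N

Resolve: ΣF_x = 572 cos 213° + T_2 cos 332° + T_3 cos 137° = 0.
        ΣF_y = 572 sin 213° + T_2 sin 332° + T_3 sin 137° = 0.
The known terms sum to (-479.7, -311.5) N, so 0.8829 T_2 − 0.7314 T_3 = 479.7 and -0.4695 T_2 + 0.6820 T_3 = 311.5.
Solving simultaneously: T_2 = 2144 N, T_3 = 1933 N.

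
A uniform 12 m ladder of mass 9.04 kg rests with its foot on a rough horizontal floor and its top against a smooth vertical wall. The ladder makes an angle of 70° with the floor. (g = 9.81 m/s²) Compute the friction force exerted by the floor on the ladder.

Torques about the foot: N_wall · 12 sin 70° = 9.04×9.81×6 cos 70° → N_wall = 16.139 N.
ΣF_x = 0: f_floor = N_wall = 16.139 N.

f ≈ 16.1 N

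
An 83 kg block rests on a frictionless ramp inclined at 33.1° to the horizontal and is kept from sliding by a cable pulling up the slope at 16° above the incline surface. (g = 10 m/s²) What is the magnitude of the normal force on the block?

N ≈ 565 N

Take axes along and perpendicular to the incline. Weight components: W sin 33.1° = 453.3 N down-slope, W cos 33.1° = 695.3 N into the surface.
Along incline: T cos 16° = W sin 33.1° → T = 471.5 N.
Perpendicular: N = W cos 33.1° − T sin 16° = 565.3 N.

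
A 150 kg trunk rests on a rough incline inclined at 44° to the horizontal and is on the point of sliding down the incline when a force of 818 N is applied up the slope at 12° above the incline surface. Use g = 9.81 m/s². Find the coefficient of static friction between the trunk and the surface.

μ ≈ 0.250

On the verge of sliding down the incline, friction is at its maximum μN and acts up the slope.
Perpendicular to incline: N = W cos 44° − P sin 12° = 1059 − 170.1 = 888.4 N.
Along incline: P cos 12° + μN = W sin 44° → μ = (W sin 44° − P cos 12°) / N = 0.25.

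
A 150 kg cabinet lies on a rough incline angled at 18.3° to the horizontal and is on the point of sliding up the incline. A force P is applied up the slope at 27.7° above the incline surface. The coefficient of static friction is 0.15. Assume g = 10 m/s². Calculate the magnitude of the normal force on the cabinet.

N ≈ 1090 N

On the verge of sliding up the incline, friction equals μN and acts down the slope.
Perpendicular: N + P sin 27.7° = W cos 18.3° = 1424 N.
Along incline: P cos 27.7° = W sin 18.3° + μN  with W sin 18.3° = 471 N.
Solving the pair for P and N: P = 716.8 N, N = 1091 N (and f = μN = 163.6 N).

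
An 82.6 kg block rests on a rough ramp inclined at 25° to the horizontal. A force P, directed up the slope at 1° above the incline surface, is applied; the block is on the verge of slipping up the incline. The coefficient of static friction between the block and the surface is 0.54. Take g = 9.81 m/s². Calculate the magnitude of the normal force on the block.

On the verge of sliding up the incline, friction equals μN and acts down the slope.
Perpendicular: N + P sin 1° = W cos 25° = 734.4 N.
Along incline: P cos 1° = W sin 25° + μN  with W sin 25° = 342.5 N.
Solving the pair for P and N: P = 732.2 N, N = 721.6 N (and f = μN = 389.7 N).

N ≈ 722 N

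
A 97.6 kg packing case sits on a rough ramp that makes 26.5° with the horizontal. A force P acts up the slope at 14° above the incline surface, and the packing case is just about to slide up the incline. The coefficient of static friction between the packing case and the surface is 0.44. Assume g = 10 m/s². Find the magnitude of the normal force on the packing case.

N ≈ 689 N

On the verge of sliding up the incline, friction equals μN and acts down the slope.
Perpendicular: N + P sin 14° = W cos 26.5° = 873.5 N.
Along incline: P cos 14° = W sin 26.5° + μN  with W sin 26.5° = 435.5 N.
Solving the pair for P and N: P = 761.4 N, N = 689.3 N (and f = μN = 303.3 N).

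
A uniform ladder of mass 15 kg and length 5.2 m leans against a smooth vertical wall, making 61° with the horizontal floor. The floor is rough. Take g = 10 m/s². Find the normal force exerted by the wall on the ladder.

N_wall ≈ 41.6 N

Torques about the foot: N_wall · 5.2 sin 61° = 15×10×2.6 cos 61° → N_wall = 41.573 N.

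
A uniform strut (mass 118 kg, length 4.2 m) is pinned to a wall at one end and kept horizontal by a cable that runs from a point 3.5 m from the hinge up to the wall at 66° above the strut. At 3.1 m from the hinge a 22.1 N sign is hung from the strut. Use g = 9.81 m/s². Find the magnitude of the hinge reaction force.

Take torques about the hinge: T sin 66° · 3.5 = 118×9.81×2.1 + 22.1×3.1 = 2499.4 N·m.
So T = 2499.4 / (0.9135 × 3.5) = 781.7 N.
ΣF_x = 0: H_x = T cos 66° = 317.95 N.
ΣF_y = 0: H_y = (118×9.81 + 22.1) − T sin 66° = 1179.7 − 714.12 = 465.56 N.
|H| = √(H_x² + H_y²) = √((317.95)² + (465.56)²) = 563.77 N.

|H| ≈ 564 N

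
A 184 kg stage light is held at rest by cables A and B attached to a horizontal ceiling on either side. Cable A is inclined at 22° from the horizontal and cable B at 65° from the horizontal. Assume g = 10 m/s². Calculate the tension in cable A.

Weight W = 184 × 10 = 1840 N acts straight down.
Horizontal: T_A cos 22° = T_B cos 65°  →  T_B = 2.194 T_A.
Vertical: T_A sin 22° + T_B sin 65° = 1840.
Substituting the horizontal relation into the vertical equation gives 2.363 T_A = 1840, so T_A = 778.7 N.

T_A ≈ 779 N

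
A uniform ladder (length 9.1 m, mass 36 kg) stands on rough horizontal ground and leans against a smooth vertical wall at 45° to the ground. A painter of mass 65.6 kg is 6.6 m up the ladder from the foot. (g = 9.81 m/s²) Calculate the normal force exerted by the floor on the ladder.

ΣF_y = 0: N_floor = 36×9.81 + 65.6×9.81 = 996.7 N.

N_floor ≈ 997 N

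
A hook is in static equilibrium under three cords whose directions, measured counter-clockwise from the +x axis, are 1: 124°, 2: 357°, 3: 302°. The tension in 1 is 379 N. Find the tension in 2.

T_2 ≈ 16.1 N

Resolve: ΣF_x = 379 cos 124° + T_2 cos 357° + T_3 cos 302° = 0.
        ΣF_y = 379 sin 124° + T_2 sin 357° + T_3 sin 302° = 0.
The known terms sum to (-211.9, 314.2) N, so 0.9986 T_2 + 0.5299 T_3 = 211.9 and -0.0523 T_2 − 0.8480 T_3 = -314.2.
Solving simultaneously: T_2 = 16.15 N, T_3 = 369.5 N.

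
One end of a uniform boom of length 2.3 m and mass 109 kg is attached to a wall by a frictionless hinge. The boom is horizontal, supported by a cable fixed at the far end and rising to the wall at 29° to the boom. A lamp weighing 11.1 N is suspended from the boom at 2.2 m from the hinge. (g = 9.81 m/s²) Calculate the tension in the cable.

T ≈ 1120 N

Take torques about the hinge: T sin 29° · 2.3 = 109×9.81×1.15 + 11.1×2.2 = 1254.1 N·m.
So T = 1254.1 / (0.4848 × 2.3) = 1124.7 N.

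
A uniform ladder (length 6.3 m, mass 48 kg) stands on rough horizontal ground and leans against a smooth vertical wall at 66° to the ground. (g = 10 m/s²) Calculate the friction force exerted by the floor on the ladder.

Torques about the foot: N_wall · 6.3 sin 66° = 48×10×3.15 cos 66° → N_wall = 106.85 N.
ΣF_x = 0: f_floor = N_wall = 106.85 N.

f ≈ 107 N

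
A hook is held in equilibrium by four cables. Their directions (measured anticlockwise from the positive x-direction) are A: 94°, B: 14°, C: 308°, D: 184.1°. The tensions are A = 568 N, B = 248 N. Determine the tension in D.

Resolve: ΣF_x = 568 cos 94° + 248 cos 14° + T_C cos 308° + T_D cos 184.1° = 0.
        ΣF_y = 568 sin 94° + 248 sin 14° + T_C sin 308° + T_D sin 184.1° = 0.
The known terms sum to (201, 626.6) N, so 0.6157 T_C − 0.9974 T_D = -201 and -0.7880 T_C − 0.0715 T_D = -626.6.
Solving simultaneously: T_C = 735.7 N, T_D = 655.6 N.

T_D ≈ 656 N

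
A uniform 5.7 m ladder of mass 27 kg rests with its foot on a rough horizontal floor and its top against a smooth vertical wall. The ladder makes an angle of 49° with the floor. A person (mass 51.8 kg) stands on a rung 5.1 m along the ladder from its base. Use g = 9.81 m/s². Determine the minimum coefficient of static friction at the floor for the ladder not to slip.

μ_min ≈ 0.660

ΣF_y = 0: N_floor = 27×9.81 + 51.8×9.81 = 773.03 N.
Torques about the foot: N_wall · 5.7 sin 49° = 27×9.81×2.85 cos 49° + 51.8×9.81×5.1 cos 49° → N_wall = 510.36 N.
ΣF_x = 0: f_floor = N_wall = 510.36 N.
μ_min = f_floor / N_floor = 510.36 / 773.03 = 0.6602.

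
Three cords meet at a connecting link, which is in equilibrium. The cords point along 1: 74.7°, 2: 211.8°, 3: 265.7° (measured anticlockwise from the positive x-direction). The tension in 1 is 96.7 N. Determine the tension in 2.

Resolve: ΣF_x = 96.7 cos 74.7° + T_2 cos 211.8° + T_3 cos 265.7° = 0.
        ΣF_y = 96.7 sin 74.7° + T_2 sin 211.8° + T_3 sin 265.7° = 0.
The known terms sum to (25.52, 93.27) N, so -0.8499 T_2 − 0.0750 T_3 = -25.52 and -0.5270 T_2 − 0.9972 T_3 = -93.27.
Solving simultaneously: T_2 = 22.84 N, T_3 = 81.47 N.

T_2 ≈ 22.8 N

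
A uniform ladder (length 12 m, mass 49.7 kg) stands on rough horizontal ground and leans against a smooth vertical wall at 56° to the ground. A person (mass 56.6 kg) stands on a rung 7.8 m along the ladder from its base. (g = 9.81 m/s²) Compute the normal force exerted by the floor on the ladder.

N_floor ≈ 1040 N

ΣF_y = 0: N_floor = 49.7×9.81 + 56.6×9.81 = 1042.8 N.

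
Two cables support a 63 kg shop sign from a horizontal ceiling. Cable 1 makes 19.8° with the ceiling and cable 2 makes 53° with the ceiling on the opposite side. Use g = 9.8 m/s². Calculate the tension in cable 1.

T_1 ≈ 389 N

Weight W = 63 × 9.8 = 617.4 N acts straight down.
Horizontal: T_1 cos 19.8° = T_2 cos 53°  →  T_2 = 1.563 T_1.
Vertical: T_1 sin 19.8° + T_2 sin 53° = 617.4.
Substituting the horizontal relation into the vertical equation gives 1.587 T_1 = 617.4, so T_1 = 389 N.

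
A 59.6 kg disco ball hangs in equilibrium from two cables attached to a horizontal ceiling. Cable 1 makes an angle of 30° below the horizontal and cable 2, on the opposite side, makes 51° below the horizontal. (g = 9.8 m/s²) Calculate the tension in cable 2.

Weight W = 59.6 × 9.8 = 584.1 N acts straight down.
Horizontal: T_1 cos 30° = T_2 cos 51°  →  T_1 = 0.7267 T_2.
Vertical: T_1 sin 30° + T_2 sin 51° = 584.1.
Substituting the horizontal relation into the vertical equation gives 1.14 T_2 = 584.1, so T_2 = 512.1 N.

T_2 ≈ 512 N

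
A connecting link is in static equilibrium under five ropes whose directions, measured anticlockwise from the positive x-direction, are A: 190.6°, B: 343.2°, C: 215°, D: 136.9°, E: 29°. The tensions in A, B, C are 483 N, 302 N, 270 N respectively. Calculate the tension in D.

Resolve: ΣF_x = 483 cos 190.6° + 302 cos 343.2° + 270 cos 215° + T_D cos 136.9° + T_E cos 29° = 0.
        ΣF_y = 483 sin 190.6° + 302 sin 343.2° + 270 sin 215° + T_D sin 136.9° + T_E sin 29° = 0.
The known terms sum to (-406.8, -331) N, so -0.7302 T_D + 0.8746 T_E = 406.8 and 0.6833 T_D + 0.4848 T_E = 331.
Solving simultaneously: T_D = 96.96 N, T_E = 546.1 N.

T_D ≈ 97 N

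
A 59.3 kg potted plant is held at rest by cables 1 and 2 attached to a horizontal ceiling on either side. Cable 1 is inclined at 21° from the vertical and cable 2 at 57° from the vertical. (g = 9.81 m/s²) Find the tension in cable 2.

Angles from the horizontal: cable 1 is 90° − 21° = 69°, cable 2 is 90° − 57° = 33°.
Weight W = 59.3 × 9.81 = 581.7 N acts straight down.
Horizontal: T_1 cos 69° = T_2 cos 33°  →  T_1 = 2.34 T_2.
Vertical: T_1 sin 69° + T_2 sin 33° = 581.7.
Substituting the horizontal relation into the vertical equation gives 2.729 T_2 = 581.7, so T_2 = 213.1 N.

T_2 ≈ 213 N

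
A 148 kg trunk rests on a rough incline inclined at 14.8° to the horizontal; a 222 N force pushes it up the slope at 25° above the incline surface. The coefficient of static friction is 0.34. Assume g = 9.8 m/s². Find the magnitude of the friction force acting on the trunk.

Axes along / perpendicular to the incline. W sin 14.8° = 370.5 N down-slope; W cos 14.8° = 1402 N into the surface.
Perpendicular: N = W cos 14.8° − P sin 25° = 1402 − 93.82 = 1308 N.
Along incline: P cos 25° + f = W sin 14.8° (friction acts up-slope) → f = 370.5 − 201.2 = 169.3 N.
|f| = 169.3 N ≤ μN = 444.9 N, so the trunk is indeed static.

f ≈ 169 N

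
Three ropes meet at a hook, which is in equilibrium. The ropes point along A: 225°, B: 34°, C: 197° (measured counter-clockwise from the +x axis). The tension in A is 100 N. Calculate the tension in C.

Resolve: ΣF_x = 100 cos 225° + T_B cos 34° + T_C cos 197° = 0.
        ΣF_y = 100 sin 225° + T_B sin 34° + T_C sin 197° = 0.
The known terms sum to (-70.71, -70.71) N, so 0.8290 T_B − 0.9563 T_C = 70.71 and 0.5592 T_B − 0.2924 T_C = 70.71.
Solving simultaneously: T_B = 160.6 N, T_C = 65.26 N.

T_C ≈ 65.3 N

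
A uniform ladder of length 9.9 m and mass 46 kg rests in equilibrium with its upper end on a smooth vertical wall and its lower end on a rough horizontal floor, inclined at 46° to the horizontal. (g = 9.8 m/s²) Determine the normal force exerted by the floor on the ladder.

N_floor ≈ 451 N

ΣF_y = 0: N_floor = 46×9.8 = 450.8 N.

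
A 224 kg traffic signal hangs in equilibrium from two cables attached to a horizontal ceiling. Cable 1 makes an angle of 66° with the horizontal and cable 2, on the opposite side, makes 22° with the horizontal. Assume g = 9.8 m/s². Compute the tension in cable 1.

Weight W = 224 × 9.8 = 2195 N acts straight down.
Horizontal: T_1 cos 66° = T_2 cos 22°  →  T_2 = 0.4387 T_1.
Vertical: T_1 sin 66° + T_2 sin 22° = 2195.
Substituting the horizontal relation into the vertical equation gives 1.078 T_1 = 2195, so T_1 = 2037 N.

T_1 ≈ 2040 N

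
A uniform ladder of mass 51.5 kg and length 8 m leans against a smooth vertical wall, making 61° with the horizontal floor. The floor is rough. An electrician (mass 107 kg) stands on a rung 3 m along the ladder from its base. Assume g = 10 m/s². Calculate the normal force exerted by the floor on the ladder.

N_floor ≈ 1580 N

ΣF_y = 0: N_floor = 51.5×10 + 107×10 = 1585 N.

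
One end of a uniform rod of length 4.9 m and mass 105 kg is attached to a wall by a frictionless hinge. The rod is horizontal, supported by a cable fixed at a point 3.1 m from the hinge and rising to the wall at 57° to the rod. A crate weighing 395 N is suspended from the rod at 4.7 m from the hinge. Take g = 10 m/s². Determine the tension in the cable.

Take torques about the hinge: T sin 57° · 3.1 = 105×10×2.45 + 395×4.7 = 4429 N·m.
So T = 4429 / (0.8387 × 3.1) = 1703.5 N.

T ≈ 1700 N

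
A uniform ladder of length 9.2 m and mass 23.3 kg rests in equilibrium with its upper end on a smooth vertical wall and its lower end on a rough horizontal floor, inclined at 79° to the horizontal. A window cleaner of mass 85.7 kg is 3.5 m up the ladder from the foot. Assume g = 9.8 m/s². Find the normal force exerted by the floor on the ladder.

ΣF_y = 0: N_floor = 23.3×9.8 + 85.7×9.8 = 1068.2 N.

N_floor ≈ 1070 N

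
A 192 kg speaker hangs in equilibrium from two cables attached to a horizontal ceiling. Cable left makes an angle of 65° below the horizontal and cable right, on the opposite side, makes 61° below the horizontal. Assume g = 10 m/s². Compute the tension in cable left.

Weight W = 192 × 10 = 1920 N acts straight down.
Horizontal: T_left cos 65° = T_right cos 61°  →  T_right = 0.8717 T_left.
Vertical: T_left sin 65° + T_right sin 61° = 1920.
Substituting the horizontal relation into the vertical equation gives 1.669 T_left = 1920, so T_left = 1151 N.

T_left ≈ 1150 N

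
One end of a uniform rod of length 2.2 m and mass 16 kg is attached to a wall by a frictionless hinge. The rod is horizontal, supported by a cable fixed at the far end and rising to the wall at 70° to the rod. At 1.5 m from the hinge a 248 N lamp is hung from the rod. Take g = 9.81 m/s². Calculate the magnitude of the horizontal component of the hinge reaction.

Take torques about the hinge: T sin 70° · 2.2 = 16×9.81×1.1 + 248×1.5 = 544.66 N·m.
So T = 544.66 / (0.9397 × 2.2) = 263.46 N.
ΣF_x = 0: H_x = T cos 70° = 90.108 N.

H_x ≈ 90.1 N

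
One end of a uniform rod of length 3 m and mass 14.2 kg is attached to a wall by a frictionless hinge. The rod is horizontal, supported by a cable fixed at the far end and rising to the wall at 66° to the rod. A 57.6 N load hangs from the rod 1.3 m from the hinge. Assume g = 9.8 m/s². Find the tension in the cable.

T ≈ 103 N

Take torques about the hinge: T sin 66° · 3 = 14.2×9.8×1.5 + 57.6×1.3 = 283.62 N·m.
So T = 283.62 / (0.9135 × 3) = 103.49 N.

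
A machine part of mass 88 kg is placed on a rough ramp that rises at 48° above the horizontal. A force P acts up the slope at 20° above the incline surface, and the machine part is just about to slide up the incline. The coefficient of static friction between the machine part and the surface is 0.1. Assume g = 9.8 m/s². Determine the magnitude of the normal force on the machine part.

On the verge of sliding up the incline, friction equals μN and acts down the slope.
Perpendicular: N + P sin 20° = W cos 48° = 577.1 N.
Along incline: P cos 20° = W sin 48° + μN  with W sin 48° = 640.9 N.
Solving the pair for P and N: P = 717.3 N, N = 331.7 N (and f = μN = 33.17 N).

N ≈ 332 N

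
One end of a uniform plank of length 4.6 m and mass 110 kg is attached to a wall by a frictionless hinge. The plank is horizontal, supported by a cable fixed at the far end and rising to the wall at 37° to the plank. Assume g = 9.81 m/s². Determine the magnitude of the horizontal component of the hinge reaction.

H_x ≈ 716 N

Take torques about the hinge: T sin 37° · 4.6 = 110×9.81×2.3 = 2481.9 N·m.
So T = 2481.9 / (0.6018 × 4.6) = 896.54 N.
ΣF_x = 0: H_x = T cos 37° = 716.01 N.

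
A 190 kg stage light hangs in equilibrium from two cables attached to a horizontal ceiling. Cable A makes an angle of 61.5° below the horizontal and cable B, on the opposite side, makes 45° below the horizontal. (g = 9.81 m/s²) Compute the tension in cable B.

Weight W = 190 × 9.81 = 1864 N acts straight down.
Horizontal: T_A cos 61.5° = T_B cos 45°  →  T_A = 1.482 T_B.
Vertical: T_A sin 61.5° + T_B sin 45° = 1864.
Substituting the horizontal relation into the vertical equation gives 2.009 T_B = 1864, so T_B = 927.6 N.

T_B ≈ 928 N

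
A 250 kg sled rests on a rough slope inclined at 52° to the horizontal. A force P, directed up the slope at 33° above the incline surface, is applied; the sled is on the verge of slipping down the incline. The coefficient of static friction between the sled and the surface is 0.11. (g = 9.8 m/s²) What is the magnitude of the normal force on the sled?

N ≈ 274 N

On the verge of sliding down the incline, friction equals μN and acts up the slope.
Perpendicular: N + P sin 33° = W cos 52° = 1508 N.
Along incline: P cos 33° + μN = W sin 52° with W sin 52° = 1931 N.
Solving the pair for P and N: P = 2266 N, N = 274.2 N (and f = μN = 30.16 N).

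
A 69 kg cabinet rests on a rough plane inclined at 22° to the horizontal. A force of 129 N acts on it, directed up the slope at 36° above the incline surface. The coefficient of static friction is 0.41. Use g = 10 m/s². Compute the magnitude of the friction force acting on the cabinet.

f ≈ 154 N

Axes along / perpendicular to the incline. W sin 22° = 258.5 N down-slope; W cos 22° = 639.8 N into the surface.
Perpendicular: N = W cos 22° − P sin 36° = 639.8 − 75.82 = 563.9 N.
Along incline: P cos 36° + f = W sin 22° (friction acts up-slope) → f = 258.5 − 104.4 = 154.1 N.
|f| = 154.1 N ≤ μN = 231.2 N, so the cabinet is indeed static.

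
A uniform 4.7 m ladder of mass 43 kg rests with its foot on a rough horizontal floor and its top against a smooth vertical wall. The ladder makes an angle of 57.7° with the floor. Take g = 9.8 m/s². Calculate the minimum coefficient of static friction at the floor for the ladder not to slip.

ΣF_y = 0: N_floor = 43×9.8 = 421.4 N.
Torques about the foot: N_wall · 4.7 sin 57.7° = 43×9.8×2.35 cos 57.7° → N_wall = 133.2 N.
ΣF_x = 0: f_floor = N_wall = 133.2 N.
μ_min = f_floor / N_floor = 133.2 / 421.4 = 0.3161.

μ_min ≈ 0.316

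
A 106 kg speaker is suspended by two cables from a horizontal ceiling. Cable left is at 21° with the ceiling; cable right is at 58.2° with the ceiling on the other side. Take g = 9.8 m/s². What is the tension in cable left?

T_left ≈ 557 N

Weight W = 106 × 9.8 = 1039 N acts straight down.
Horizontal: T_left cos 21° = T_right cos 58.2°  →  T_right = 1.772 T_left.
Vertical: T_left sin 21° + T_right sin 58.2° = 1039.
Substituting the horizontal relation into the vertical equation gives 1.864 T_left = 1039, so T_left = 557.3 N.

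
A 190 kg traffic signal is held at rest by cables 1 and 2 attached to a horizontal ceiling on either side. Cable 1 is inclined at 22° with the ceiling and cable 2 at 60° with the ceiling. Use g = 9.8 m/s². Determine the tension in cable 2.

Weight W = 190 × 9.8 = 1862 N acts straight down.
Horizontal: T_1 cos 22° = T_2 cos 60°  →  T_1 = 0.5393 T_2.
Vertical: T_1 sin 22° + T_2 sin 60° = 1862.
Substituting the horizontal relation into the vertical equation gives 1.068 T_2 = 1862, so T_2 = 1743 N.

T_2 ≈ 1740 N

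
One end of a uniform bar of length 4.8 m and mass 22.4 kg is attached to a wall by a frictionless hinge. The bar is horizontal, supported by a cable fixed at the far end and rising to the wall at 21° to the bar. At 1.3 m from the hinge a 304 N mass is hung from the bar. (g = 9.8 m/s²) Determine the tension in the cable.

Take torques about the hinge: T sin 21° · 4.8 = 22.4×9.8×2.4 + 304×1.3 = 922.05 N·m.
So T = 922.05 / (0.3584 × 4.8) = 536.02 N.

T ≈ 536 N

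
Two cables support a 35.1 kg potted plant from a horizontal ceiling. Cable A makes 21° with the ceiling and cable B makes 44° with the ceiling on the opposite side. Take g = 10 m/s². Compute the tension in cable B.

T_B ≈ 362 N

Weight W = 35.1 × 10 = 351 N acts straight down.
Horizontal: T_A cos 21° = T_B cos 44°  →  T_A = 0.7705 T_B.
Vertical: T_A sin 21° + T_B sin 44° = 351.
Substituting the horizontal relation into the vertical equation gives 0.9708 T_B = 351, so T_B = 361.6 N.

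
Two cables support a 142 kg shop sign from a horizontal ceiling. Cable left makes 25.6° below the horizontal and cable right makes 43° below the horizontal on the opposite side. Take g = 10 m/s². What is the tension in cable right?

T_right ≈ 1380 N

Weight W = 142 × 10 = 1420 N acts straight down.
Horizontal: T_left cos 25.6° = T_right cos 43°  →  T_left = 0.811 T_right.
Vertical: T_left sin 25.6° + T_right sin 43° = 1420.
Substituting the horizontal relation into the vertical equation gives 1.032 T_right = 1420, so T_right = 1375 N.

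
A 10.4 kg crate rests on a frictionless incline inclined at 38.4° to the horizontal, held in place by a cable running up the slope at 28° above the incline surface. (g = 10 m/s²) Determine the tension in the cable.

T ≈ 73.2 N

Take axes along and perpendicular to the incline. Weight components: W sin 38.4° = 64.6 N down-slope, W cos 38.4° = 81.5 N into the surface.
Along incline: T cos 28° = W sin 38.4° → T = 73.16 N.
Perpendicular: N = W cos 38.4° − T sin 28° = 47.16 N.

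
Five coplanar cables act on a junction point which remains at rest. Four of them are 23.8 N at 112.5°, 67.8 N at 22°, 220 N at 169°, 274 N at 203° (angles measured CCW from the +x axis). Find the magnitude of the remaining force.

Sum the known components: ΣF_x = -414.4 N, ΣF_y = -17.7 N.
For equilibrium the remaining force must supply (−ΣF_x, −ΣF_y) = (414.4, 17.7) N.
Magnitude = √((414.4)² + (17.7)²) = 414.8 N; direction = atan2(17.7, 414.4) = 2.4°.

F ≈ 415 N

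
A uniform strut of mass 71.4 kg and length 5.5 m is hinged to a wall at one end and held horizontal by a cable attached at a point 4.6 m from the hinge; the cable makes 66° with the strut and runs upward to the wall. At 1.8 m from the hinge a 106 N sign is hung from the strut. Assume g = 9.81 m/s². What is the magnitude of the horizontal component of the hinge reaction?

H_x ≈ 205 N

Take torques about the hinge: T sin 66° · 4.6 = 71.4×9.81×2.75 + 106×1.8 = 2117 N·m.
So T = 2117 / (0.9135 × 4.6) = 503.77 N.
ΣF_x = 0: H_x = T cos 66° = 204.9 N.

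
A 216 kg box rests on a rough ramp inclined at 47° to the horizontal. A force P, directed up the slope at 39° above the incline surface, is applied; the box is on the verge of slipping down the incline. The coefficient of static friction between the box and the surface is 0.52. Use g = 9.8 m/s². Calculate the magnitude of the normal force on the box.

N ≈ 328 N

On the verge of sliding down the incline, friction equals μN and acts up the slope.
Perpendicular: N + P sin 39° = W cos 47° = 1444 N.
Along incline: P cos 39° + μN = W sin 47° with W sin 47° = 1548 N.
Solving the pair for P and N: P = 1772 N, N = 328.2 N (and f = μN = 170.7 N).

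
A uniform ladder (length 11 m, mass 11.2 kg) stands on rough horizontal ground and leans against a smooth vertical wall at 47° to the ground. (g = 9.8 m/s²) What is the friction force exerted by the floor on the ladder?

f ≈ 51.2 N

Torques about the foot: N_wall · 11 sin 47° = 11.2×9.8×5.5 cos 47° → N_wall = 51.176 N.
ΣF_x = 0: f_floor = N_wall = 51.176 N.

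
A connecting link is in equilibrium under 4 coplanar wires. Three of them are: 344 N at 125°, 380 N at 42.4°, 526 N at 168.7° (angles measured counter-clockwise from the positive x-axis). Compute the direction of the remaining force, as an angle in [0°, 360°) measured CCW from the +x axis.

θ ≈ 304°

Sum the known components: ΣF_x = -432.5 N, ΣF_y = 641.1 N.
For equilibrium the remaining force must supply (−ΣF_x, −ΣF_y) = (432.5, -641.1) N.
Magnitude = √((432.5)² + (-641.1)²) = 773.3 N; direction = atan2(-641.1, 432.5) = 304.0°.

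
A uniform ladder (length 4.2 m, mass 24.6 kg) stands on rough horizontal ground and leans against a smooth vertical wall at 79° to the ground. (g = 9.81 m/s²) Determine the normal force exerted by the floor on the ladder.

ΣF_y = 0: N_floor = 24.6×9.81 = 241.33 N.

N_floor ≈ 241 N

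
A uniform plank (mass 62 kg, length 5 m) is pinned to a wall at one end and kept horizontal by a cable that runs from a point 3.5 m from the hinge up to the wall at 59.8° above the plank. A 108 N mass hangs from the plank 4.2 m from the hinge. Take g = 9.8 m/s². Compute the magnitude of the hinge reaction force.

|H| ≈ 362 N

Take torques about the hinge: T sin 59.8° · 3.5 = 62×9.8×2.5 + 108×4.2 = 1972.6 N·m.
So T = 1972.6 / (0.8643 × 3.5) = 652.11 N.
ΣF_x = 0: H_x = T cos 59.8° = 328.02 N.
ΣF_y = 0: H_y = (62×9.8 + 108) − T sin 59.8° = 715.6 − 563.6 = 152 N.
|H| = √(H_x² + H_y²) = √((328.02)² + (152)²) = 361.53 N.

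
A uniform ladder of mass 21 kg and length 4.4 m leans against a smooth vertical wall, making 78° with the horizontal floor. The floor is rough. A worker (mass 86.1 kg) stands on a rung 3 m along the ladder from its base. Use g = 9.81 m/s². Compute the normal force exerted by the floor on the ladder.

N_floor ≈ 1050 N

ΣF_y = 0: N_floor = 21×9.81 + 86.1×9.81 = 1050.7 N.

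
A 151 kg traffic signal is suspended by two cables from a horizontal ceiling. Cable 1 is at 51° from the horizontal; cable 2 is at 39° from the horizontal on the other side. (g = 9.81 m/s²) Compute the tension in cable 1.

Weight W = 151 × 9.81 = 1481 N acts straight down.
Horizontal: T_1 cos 51° = T_2 cos 39°  →  T_2 = 0.8098 T_1.
Vertical: T_1 sin 51° + T_2 sin 39° = 1481.
Substituting the horizontal relation into the vertical equation gives 1.287 T_1 = 1481, so T_1 = 1151 N.

T_1 ≈ 1150 N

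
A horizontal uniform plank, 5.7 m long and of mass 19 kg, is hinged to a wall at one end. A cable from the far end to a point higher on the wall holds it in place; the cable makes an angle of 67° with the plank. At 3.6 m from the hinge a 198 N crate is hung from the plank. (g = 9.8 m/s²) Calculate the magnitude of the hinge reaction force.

|H| ≈ 190 N

Take torques about the hinge: T sin 67° · 5.7 = 19×9.8×2.85 + 198×3.6 = 1243.5 N·m.
So T = 1243.5 / (0.9205 × 5.7) = 236.99 N.
ΣF_x = 0: H_x = T cos 67° = 92.6 N.
ΣF_y = 0: H_y = (19×9.8 + 198) − T sin 67° = 384.2 − 218.15 = 166.05 N.
|H| = √(H_x² + H_y²) = √((92.6)² + (166.05)²) = 190.12 N.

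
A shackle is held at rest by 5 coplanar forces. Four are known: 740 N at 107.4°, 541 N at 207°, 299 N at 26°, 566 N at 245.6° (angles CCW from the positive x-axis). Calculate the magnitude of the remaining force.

F ≈ 673 N

Sum the known components: ΣF_x = -668.4 N, ΣF_y = 76.16 N.
For equilibrium the remaining force must supply (−ΣF_x, −ΣF_y) = (668.4, -76.16) N.
Magnitude = √((668.4)² + (-76.16)²) = 672.7 N; direction = atan2(-76.16, 668.4) = 353.5°.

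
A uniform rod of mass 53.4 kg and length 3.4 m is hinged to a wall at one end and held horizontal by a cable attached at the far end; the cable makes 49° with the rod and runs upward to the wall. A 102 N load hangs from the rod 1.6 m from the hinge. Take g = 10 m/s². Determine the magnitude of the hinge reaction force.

|H| ≈ 422 N

Take torques about the hinge: T sin 49° · 3.4 = 53.4×10×1.7 + 102×1.6 = 1071 N·m.
So T = 1071 / (0.7547 × 3.4) = 417.38 N.
ΣF_x = 0: H_x = T cos 49° = 273.83 N.
ΣF_y = 0: H_y = (53.4×10 + 102) − T sin 49° = 636 − 315 = 321 N.
|H| = √(H_x² + H_y²) = √((273.83)² + (321)²) = 421.93 N.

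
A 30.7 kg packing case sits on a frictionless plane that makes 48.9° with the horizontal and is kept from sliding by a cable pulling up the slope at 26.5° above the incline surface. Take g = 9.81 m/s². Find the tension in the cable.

Take axes along and perpendicular to the incline. Weight components: W sin 48.9° = 226.9 N down-slope, W cos 48.9° = 198 N into the surface.
Along incline: T cos 26.5° = W sin 48.9° → T = 253.6 N.
Perpendicular: N = W cos 48.9° − T sin 26.5° = 84.83 N.

T ≈ 254 N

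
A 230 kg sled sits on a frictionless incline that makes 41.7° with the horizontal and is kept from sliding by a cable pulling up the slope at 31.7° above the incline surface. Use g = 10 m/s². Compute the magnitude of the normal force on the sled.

N ≈ 772 N

Take axes along and perpendicular to the incline. Weight components: W sin 41.7° = 1530 N down-slope, W cos 41.7° = 1717 N into the surface.
Along incline: T cos 31.7° = W sin 41.7° → T = 1798 N.
Perpendicular: N = W cos 41.7° − T sin 31.7° = 772.3 N.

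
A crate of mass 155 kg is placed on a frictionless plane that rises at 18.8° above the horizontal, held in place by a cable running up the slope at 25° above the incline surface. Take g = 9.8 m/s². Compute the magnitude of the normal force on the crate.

N ≈ 1210 N

Take axes along and perpendicular to the incline. Weight components: W sin 18.8° = 489.5 N down-slope, W cos 18.8° = 1438 N into the surface.
Along incline: T cos 25° = W sin 18.8° → T = 540.1 N.
Perpendicular: N = W cos 18.8° − T sin 25° = 1210 N.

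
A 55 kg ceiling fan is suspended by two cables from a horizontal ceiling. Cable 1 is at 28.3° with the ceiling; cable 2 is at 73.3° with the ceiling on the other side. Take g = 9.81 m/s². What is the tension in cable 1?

T_1 ≈ 158 N

Weight W = 55 × 9.81 = 539.6 N acts straight down.
Horizontal: T_1 cos 28.3° = T_2 cos 73.3°  →  T_2 = 3.064 T_1.
Vertical: T_1 sin 28.3° + T_2 sin 73.3° = 539.6.
Substituting the horizontal relation into the vertical equation gives 3.409 T_1 = 539.6, so T_1 = 158.3 N.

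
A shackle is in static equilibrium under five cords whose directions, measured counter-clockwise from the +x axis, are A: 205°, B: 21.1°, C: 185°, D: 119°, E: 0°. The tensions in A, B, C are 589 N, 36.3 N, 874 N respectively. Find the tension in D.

T_D ≈ 357 N

Resolve: ΣF_x = 589 cos 205° + 36.3 cos 21.1° + 874 cos 185° + T_D cos 119° + T_E cos 0° = 0.
        ΣF_y = 589 sin 205° + 36.3 sin 21.1° + 874 sin 185° + T_D sin 119° + T_E sin 0° = 0.
The known terms sum to (-1371, -312) N, so -0.4848 T_D + 1.0000 T_E = 1371 and 0.8746 T_D + 0.0000 T_E = 312.
Solving simultaneously: T_D = 356.8 N, T_E = 1544 N.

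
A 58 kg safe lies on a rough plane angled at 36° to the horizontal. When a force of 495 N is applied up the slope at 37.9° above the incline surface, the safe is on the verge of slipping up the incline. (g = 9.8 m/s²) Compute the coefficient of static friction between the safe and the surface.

On the verge of sliding up the incline, friction is at its maximum μN and acts down the slope.
Perpendicular to incline: N = W cos 36° − P sin 37.9° = 459.8 − 304.1 = 155.8 N.
Along incline: P cos 37.9° − μN = W sin 36° → μ = −(W sin 36° − P cos 37.9°) / N = 0.3627.

μ ≈ 0.363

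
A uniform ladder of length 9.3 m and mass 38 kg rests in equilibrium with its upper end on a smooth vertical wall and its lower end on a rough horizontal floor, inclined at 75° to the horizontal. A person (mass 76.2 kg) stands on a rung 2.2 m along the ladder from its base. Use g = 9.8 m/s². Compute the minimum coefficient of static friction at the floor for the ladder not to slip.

ΣF_y = 0: N_floor = 38×9.8 + 76.2×9.8 = 1119.2 N.
Torques about the foot: N_wall · 9.3 sin 75° = 38×9.8×4.65 cos 75° + 76.2×9.8×2.2 cos 75° → N_wall = 97.226 N.
ΣF_x = 0: f_floor = N_wall = 97.226 N.
μ_min = f_floor / N_floor = 97.226 / 1119.2 = 0.08687.

μ_min ≈ 0.0869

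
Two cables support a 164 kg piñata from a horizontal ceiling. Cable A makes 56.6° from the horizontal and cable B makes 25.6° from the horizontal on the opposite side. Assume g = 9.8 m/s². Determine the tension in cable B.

Weight W = 164 × 9.8 = 1607 N acts straight down.
Horizontal: T_A cos 56.6° = T_B cos 25.6°  →  T_A = 1.638 T_B.
Vertical: T_A sin 56.6° + T_B sin 25.6° = 1607.
Substituting the horizontal relation into the vertical equation gives 1.8 T_B = 1607, so T_B = 893 N.

T_B ≈ 893 N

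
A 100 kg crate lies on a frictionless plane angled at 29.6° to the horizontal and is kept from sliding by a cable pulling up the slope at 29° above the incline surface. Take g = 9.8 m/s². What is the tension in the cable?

T ≈ 553 N

Take axes along and perpendicular to the incline. Weight components: W sin 29.6° = 484.1 N down-slope, W cos 29.6° = 852.1 N into the surface.
Along incline: T cos 29° = W sin 29.6° → T = 553.5 N.
Perpendicular: N = W cos 29.6° − T sin 29° = 583.8 N.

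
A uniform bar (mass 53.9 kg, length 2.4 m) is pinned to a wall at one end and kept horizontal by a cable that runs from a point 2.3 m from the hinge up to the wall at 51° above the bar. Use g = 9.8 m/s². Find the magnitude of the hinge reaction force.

|H| ≈ 337 N

Take torques about the hinge: T sin 51° · 2.3 = 53.9×9.8×1.2 = 633.86 N·m.
So T = 633.86 / (0.7771 × 2.3) = 354.62 N.
ΣF_x = 0: H_x = T cos 51° = 223.17 N.
ΣF_y = 0: H_y = (53.9×9.8) − T sin 51° = 528.22 − 275.59 = 252.63 N.
|H| = √(H_x² + H_y²) = √((223.17)² + (252.63)²) = 337.08 N.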